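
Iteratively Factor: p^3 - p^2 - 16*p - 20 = (p + 2)*(p^2 - 3*p - 10) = (p - 5)*(p + 2)*(p + 2)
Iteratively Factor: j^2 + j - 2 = (j + 2)*(j - 1)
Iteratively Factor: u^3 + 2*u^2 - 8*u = (u + 4)*(u^2 - 2*u) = u*(u + 4)*(u - 2)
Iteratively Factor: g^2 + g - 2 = (g + 2)*(g - 1)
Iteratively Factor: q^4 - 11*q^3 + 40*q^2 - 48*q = (q - 4)*(q^3 - 7*q^2 + 12*q) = q*(q - 4)*(q^2 - 7*q + 12) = q*(q - 4)^2*(q - 3)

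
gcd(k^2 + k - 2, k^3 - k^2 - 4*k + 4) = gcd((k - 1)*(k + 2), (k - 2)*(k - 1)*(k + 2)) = k^2 + k - 2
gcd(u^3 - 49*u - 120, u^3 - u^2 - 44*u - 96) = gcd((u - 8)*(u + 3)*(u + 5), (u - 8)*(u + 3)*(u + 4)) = u^2 - 5*u - 24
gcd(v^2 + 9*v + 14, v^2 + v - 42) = v + 7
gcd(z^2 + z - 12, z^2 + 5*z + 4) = z + 4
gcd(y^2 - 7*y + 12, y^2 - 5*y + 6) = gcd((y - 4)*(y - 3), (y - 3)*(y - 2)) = y - 3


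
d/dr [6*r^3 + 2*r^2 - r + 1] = 18*r^2 + 4*r - 1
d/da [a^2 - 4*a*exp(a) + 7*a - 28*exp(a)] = -4*a*exp(a) + 2*a - 32*exp(a) + 7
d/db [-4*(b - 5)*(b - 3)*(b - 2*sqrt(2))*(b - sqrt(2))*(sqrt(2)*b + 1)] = -20*sqrt(2)*b^4 + 80*b^3 + 128*sqrt(2)*b^3 - 480*b^2 - 192*sqrt(2)*b^2 + 64*sqrt(2)*b + 568*b - 60*sqrt(2) + 128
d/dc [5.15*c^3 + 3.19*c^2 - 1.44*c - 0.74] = 15.45*c^2 + 6.38*c - 1.44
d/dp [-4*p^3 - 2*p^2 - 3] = 4*p*(-3*p - 1)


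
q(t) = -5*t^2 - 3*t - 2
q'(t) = -10*t - 3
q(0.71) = -6.65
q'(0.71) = -10.10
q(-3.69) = -59.01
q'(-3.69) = 33.90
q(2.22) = -33.30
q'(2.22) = -25.20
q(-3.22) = -44.18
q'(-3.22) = 29.20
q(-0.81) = -2.85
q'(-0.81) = 5.10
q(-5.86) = -156.12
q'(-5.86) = 55.60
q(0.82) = -7.82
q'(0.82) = -11.20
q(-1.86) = -13.72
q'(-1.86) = 15.60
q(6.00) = -200.00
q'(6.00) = -63.00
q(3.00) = -56.00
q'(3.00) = -33.00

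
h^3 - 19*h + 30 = (h - 3)*(h - 2)*(h + 5)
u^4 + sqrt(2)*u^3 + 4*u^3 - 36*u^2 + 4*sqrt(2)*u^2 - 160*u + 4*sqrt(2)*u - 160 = (u + 2)^2*(u - 4*sqrt(2))*(u + 5*sqrt(2))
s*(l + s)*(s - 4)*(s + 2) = l*s^3 - 2*l*s^2 - 8*l*s + s^4 - 2*s^3 - 8*s^2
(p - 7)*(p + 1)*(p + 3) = p^3 - 3*p^2 - 25*p - 21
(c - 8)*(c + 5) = c^2 - 3*c - 40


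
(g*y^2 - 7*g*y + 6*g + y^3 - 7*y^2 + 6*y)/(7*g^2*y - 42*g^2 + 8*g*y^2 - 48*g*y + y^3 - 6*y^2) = (y - 1)/(7*g + y)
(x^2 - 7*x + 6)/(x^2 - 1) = (x - 6)/(x + 1)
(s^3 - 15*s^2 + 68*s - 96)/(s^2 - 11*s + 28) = (s^2 - 11*s + 24)/(s - 7)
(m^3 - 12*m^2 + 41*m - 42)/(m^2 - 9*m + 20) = (m^3 - 12*m^2 + 41*m - 42)/(m^2 - 9*m + 20)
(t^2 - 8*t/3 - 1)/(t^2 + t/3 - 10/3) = (3*t^2 - 8*t - 3)/(3*t^2 + t - 10)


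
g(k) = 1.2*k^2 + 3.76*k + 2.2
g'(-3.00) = -3.44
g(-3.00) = 1.72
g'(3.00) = 10.96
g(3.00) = 24.28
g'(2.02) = 8.61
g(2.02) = 14.69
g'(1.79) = 8.06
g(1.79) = 12.78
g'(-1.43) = 0.33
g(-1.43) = -0.72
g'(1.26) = 6.78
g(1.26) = 8.84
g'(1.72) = 7.89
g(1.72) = 12.22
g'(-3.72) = -5.17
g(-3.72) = 4.82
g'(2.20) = 9.04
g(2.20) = 16.28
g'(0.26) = 4.38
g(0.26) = 3.26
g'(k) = 2.4*k + 3.76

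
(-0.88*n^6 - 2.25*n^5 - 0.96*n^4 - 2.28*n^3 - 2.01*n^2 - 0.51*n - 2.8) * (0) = 0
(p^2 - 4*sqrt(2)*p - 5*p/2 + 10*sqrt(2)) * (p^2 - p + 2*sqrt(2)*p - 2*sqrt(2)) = p^4 - 7*p^3/2 - 2*sqrt(2)*p^3 - 27*p^2/2 + 7*sqrt(2)*p^2 - 5*sqrt(2)*p + 56*p - 40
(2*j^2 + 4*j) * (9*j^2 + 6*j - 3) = 18*j^4 + 48*j^3 + 18*j^2 - 12*j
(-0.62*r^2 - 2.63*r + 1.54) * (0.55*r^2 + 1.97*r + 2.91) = -0.341*r^4 - 2.6679*r^3 - 6.1383*r^2 - 4.6195*r + 4.4814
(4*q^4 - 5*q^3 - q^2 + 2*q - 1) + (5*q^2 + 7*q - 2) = 4*q^4 - 5*q^3 + 4*q^2 + 9*q - 3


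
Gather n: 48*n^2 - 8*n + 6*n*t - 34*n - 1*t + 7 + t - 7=48*n^2 + n*(6*t - 42)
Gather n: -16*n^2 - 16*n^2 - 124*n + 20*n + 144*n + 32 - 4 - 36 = -32*n^2 + 40*n - 8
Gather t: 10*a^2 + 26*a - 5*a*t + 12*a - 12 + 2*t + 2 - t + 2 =10*a^2 + 38*a + t*(1 - 5*a) - 8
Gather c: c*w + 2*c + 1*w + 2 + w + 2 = c*(w + 2) + 2*w + 4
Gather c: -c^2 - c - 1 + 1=-c^2 - c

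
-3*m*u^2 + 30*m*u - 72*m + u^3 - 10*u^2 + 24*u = (-3*m + u)*(u - 6)*(u - 4)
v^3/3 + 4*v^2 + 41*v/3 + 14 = (v/3 + 1)*(v + 2)*(v + 7)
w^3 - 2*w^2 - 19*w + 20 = (w - 5)*(w - 1)*(w + 4)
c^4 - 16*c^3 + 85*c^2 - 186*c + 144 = (c - 8)*(c - 3)^2*(c - 2)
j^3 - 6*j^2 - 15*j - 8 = (j - 8)*(j + 1)^2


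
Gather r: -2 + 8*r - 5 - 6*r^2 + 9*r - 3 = -6*r^2 + 17*r - 10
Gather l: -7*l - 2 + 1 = -7*l - 1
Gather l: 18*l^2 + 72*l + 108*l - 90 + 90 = 18*l^2 + 180*l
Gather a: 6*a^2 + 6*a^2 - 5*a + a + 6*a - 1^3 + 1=12*a^2 + 2*a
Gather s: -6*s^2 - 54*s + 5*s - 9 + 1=-6*s^2 - 49*s - 8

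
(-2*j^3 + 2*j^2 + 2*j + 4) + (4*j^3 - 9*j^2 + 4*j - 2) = 2*j^3 - 7*j^2 + 6*j + 2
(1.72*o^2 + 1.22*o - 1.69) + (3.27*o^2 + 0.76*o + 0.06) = 4.99*o^2 + 1.98*o - 1.63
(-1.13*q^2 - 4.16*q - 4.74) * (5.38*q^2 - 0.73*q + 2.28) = -6.0794*q^4 - 21.5559*q^3 - 25.0408*q^2 - 6.0246*q - 10.8072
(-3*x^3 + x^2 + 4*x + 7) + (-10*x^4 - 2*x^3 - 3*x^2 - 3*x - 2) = -10*x^4 - 5*x^3 - 2*x^2 + x + 5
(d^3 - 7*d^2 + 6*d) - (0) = d^3 - 7*d^2 + 6*d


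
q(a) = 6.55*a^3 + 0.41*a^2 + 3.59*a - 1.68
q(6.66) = 1975.34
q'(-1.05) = 24.39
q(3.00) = 189.63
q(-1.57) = -31.65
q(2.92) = 175.37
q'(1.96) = 80.68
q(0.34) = -0.15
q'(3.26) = 215.10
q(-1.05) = -12.58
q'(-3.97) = 310.04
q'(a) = 19.65*a^2 + 0.82*a + 3.59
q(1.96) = 56.25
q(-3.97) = -419.31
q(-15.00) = -22069.53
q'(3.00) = 182.90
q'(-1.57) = 50.74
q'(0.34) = 6.14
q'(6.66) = 880.64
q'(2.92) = 173.53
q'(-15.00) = 4412.54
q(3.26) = 241.31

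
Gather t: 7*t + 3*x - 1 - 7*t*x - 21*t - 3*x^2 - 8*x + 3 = t*(-7*x - 14) - 3*x^2 - 5*x + 2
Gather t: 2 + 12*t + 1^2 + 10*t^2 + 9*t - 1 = 10*t^2 + 21*t + 2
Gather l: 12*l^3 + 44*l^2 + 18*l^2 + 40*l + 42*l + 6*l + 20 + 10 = 12*l^3 + 62*l^2 + 88*l + 30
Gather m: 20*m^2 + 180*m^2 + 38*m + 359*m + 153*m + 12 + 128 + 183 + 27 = 200*m^2 + 550*m + 350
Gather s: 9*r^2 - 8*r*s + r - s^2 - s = 9*r^2 + r - s^2 + s*(-8*r - 1)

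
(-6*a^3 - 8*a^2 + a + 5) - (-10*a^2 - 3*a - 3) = -6*a^3 + 2*a^2 + 4*a + 8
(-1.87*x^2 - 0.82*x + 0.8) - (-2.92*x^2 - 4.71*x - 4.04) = 1.05*x^2 + 3.89*x + 4.84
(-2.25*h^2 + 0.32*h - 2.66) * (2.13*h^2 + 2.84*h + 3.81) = -4.7925*h^4 - 5.7084*h^3 - 13.3295*h^2 - 6.3352*h - 10.1346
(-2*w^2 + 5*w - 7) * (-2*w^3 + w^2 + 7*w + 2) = 4*w^5 - 12*w^4 + 5*w^3 + 24*w^2 - 39*w - 14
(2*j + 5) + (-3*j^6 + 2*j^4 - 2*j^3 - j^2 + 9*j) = -3*j^6 + 2*j^4 - 2*j^3 - j^2 + 11*j + 5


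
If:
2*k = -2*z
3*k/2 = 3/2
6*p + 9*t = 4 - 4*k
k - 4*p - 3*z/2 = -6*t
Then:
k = 1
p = 5/16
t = -5/24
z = -1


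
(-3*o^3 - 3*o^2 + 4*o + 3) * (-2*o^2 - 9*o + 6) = 6*o^5 + 33*o^4 + o^3 - 60*o^2 - 3*o + 18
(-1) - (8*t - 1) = -8*t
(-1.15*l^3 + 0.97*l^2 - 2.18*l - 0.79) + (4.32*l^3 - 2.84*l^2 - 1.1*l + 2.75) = 3.17*l^3 - 1.87*l^2 - 3.28*l + 1.96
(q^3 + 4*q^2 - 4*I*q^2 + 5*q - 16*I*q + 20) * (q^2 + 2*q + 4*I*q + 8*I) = q^5 + 6*q^4 + 29*q^3 + 126*q^2 + 20*I*q^2 + 168*q + 120*I*q + 160*I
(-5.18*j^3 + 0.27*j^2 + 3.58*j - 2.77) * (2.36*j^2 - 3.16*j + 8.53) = -12.2248*j^5 + 17.006*j^4 - 36.5898*j^3 - 15.5469*j^2 + 39.2906*j - 23.6281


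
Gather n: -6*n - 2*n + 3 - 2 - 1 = -8*n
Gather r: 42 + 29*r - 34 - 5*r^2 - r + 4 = -5*r^2 + 28*r + 12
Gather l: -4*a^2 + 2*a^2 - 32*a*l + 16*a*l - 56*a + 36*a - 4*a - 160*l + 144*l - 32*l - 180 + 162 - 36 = -2*a^2 - 24*a + l*(-16*a - 48) - 54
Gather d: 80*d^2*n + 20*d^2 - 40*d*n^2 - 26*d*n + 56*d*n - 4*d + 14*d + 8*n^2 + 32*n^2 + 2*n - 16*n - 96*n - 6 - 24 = d^2*(80*n + 20) + d*(-40*n^2 + 30*n + 10) + 40*n^2 - 110*n - 30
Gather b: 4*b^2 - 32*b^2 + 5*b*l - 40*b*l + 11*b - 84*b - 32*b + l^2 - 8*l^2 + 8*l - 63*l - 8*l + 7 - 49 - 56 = -28*b^2 + b*(-35*l - 105) - 7*l^2 - 63*l - 98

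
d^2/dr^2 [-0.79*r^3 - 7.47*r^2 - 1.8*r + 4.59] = -4.74*r - 14.94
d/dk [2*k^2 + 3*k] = 4*k + 3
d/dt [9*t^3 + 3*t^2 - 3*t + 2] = 27*t^2 + 6*t - 3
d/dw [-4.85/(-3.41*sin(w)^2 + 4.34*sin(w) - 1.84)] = (21.049 - 33.077*sin(w))*cos(w)/(3.41*sin(w)^2 - 4.34*sin(w) + 1.84)^2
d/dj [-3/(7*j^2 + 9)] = 42*j/(7*j^2 + 9)^2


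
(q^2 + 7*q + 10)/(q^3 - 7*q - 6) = (q + 5)/(q^2 - 2*q - 3)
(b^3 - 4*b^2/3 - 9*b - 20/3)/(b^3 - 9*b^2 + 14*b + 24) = (b + 5/3)/(b - 6)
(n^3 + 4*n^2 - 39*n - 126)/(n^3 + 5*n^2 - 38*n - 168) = (n + 3)/(n + 4)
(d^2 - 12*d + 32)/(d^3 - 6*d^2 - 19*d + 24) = (d - 4)/(d^2 + 2*d - 3)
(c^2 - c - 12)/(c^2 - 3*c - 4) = (c + 3)/(c + 1)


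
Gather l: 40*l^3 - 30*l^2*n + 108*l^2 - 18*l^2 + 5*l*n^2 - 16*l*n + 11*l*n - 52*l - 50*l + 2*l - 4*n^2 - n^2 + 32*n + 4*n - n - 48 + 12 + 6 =40*l^3 + l^2*(90 - 30*n) + l*(5*n^2 - 5*n - 100) - 5*n^2 + 35*n - 30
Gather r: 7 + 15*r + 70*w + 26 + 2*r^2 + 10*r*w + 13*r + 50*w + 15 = 2*r^2 + r*(10*w + 28) + 120*w + 48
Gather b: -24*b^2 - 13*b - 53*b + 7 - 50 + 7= -24*b^2 - 66*b - 36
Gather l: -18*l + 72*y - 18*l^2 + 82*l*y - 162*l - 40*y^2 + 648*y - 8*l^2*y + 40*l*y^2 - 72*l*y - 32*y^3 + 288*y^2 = l^2*(-8*y - 18) + l*(40*y^2 + 10*y - 180) - 32*y^3 + 248*y^2 + 720*y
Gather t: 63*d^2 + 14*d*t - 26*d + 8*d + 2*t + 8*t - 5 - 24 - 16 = 63*d^2 - 18*d + t*(14*d + 10) - 45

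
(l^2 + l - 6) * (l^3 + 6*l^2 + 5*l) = l^5 + 7*l^4 + 5*l^3 - 31*l^2 - 30*l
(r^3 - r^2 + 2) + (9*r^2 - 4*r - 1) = r^3 + 8*r^2 - 4*r + 1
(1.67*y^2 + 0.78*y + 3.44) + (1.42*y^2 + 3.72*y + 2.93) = 3.09*y^2 + 4.5*y + 6.37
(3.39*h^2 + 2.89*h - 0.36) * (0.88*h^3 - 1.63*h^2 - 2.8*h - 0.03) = 2.9832*h^5 - 2.9825*h^4 - 14.5195*h^3 - 7.6069*h^2 + 0.9213*h + 0.0108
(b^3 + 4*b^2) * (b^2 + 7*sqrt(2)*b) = b^5 + 4*b^4 + 7*sqrt(2)*b^4 + 28*sqrt(2)*b^3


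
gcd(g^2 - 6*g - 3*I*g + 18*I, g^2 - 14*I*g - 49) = 1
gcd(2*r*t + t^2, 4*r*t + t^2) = t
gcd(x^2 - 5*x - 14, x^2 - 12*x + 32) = 1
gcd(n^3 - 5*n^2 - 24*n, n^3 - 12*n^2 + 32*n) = n^2 - 8*n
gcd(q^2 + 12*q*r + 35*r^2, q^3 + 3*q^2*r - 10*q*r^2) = q + 5*r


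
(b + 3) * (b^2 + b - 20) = b^3 + 4*b^2 - 17*b - 60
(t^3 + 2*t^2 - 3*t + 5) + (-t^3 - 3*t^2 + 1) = -t^2 - 3*t + 6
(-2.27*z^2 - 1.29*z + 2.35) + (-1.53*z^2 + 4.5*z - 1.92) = -3.8*z^2 + 3.21*z + 0.43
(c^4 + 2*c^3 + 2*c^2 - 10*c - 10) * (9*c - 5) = 9*c^5 + 13*c^4 + 8*c^3 - 100*c^2 - 40*c + 50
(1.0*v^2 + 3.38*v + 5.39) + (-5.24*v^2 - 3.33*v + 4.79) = -4.24*v^2 + 0.0499999999999998*v + 10.18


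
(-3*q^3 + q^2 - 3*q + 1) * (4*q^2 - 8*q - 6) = -12*q^5 + 28*q^4 - 2*q^3 + 22*q^2 + 10*q - 6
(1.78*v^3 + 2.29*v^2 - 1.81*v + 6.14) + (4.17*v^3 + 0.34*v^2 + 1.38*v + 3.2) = 5.95*v^3 + 2.63*v^2 - 0.43*v + 9.34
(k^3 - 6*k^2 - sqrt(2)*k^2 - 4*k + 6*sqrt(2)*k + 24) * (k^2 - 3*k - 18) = k^5 - 9*k^4 - sqrt(2)*k^4 - 4*k^3 + 9*sqrt(2)*k^3 + 144*k^2 - 108*sqrt(2)*k - 432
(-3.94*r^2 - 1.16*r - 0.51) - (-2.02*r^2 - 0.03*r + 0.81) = -1.92*r^2 - 1.13*r - 1.32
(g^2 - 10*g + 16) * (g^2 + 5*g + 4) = g^4 - 5*g^3 - 30*g^2 + 40*g + 64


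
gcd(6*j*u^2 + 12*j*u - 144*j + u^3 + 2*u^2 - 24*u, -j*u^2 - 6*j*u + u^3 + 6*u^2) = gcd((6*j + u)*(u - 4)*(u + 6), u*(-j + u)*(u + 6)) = u + 6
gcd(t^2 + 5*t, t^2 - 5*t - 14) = 1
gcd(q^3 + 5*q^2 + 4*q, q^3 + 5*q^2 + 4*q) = q^3 + 5*q^2 + 4*q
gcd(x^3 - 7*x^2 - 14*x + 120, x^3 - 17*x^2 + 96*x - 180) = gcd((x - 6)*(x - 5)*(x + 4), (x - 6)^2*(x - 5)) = x^2 - 11*x + 30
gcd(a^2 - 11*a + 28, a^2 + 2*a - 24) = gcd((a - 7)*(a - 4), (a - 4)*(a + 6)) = a - 4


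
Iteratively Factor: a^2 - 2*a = (a - 2)*(a)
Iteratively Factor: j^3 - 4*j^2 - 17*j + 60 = (j + 4)*(j^2 - 8*j + 15) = (j - 3)*(j + 4)*(j - 5)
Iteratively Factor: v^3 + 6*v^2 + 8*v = (v + 4)*(v^2 + 2*v) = (v + 2)*(v + 4)*(v)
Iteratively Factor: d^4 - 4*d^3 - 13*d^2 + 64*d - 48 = (d + 4)*(d^3 - 8*d^2 + 19*d - 12) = (d - 1)*(d + 4)*(d^2 - 7*d + 12) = (d - 3)*(d - 1)*(d + 4)*(d - 4)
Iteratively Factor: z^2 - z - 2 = (z - 2)*(z + 1)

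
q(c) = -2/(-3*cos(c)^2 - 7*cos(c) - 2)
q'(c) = -2*(-6*sin(c)*cos(c) - 7*sin(c))/(-3*cos(c)^2 - 7*cos(c) - 2)^2 = 2*(6*cos(c) + 7)*sin(c)/(3*cos(c)^2 + 7*cos(c) + 2)^2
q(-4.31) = -7.11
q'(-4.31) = 108.20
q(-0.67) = 0.21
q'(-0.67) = -0.17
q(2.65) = -1.09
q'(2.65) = 0.48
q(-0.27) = 0.17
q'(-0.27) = -0.05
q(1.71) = 1.84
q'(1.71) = 10.35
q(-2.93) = -1.01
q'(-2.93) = -0.12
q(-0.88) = 0.26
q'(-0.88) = -0.28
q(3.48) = -1.03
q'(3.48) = -0.24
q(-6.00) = 0.17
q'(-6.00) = 0.05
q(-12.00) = 0.20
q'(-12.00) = 0.13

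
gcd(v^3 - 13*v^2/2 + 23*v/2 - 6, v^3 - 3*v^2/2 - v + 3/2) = v^2 - 5*v/2 + 3/2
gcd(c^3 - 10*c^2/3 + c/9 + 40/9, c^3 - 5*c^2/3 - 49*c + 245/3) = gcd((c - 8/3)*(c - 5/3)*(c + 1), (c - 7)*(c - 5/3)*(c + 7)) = c - 5/3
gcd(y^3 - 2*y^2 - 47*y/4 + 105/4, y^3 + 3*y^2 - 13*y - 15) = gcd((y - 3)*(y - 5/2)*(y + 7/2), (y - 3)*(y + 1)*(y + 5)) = y - 3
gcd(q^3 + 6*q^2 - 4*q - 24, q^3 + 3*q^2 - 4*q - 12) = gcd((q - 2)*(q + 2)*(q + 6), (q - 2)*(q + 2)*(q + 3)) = q^2 - 4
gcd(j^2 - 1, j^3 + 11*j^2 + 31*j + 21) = j + 1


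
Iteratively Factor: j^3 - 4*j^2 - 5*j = (j + 1)*(j^2 - 5*j) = j*(j + 1)*(j - 5)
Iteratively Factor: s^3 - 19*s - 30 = (s + 3)*(s^2 - 3*s - 10) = (s - 5)*(s + 3)*(s + 2)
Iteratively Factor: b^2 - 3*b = (b)*(b - 3)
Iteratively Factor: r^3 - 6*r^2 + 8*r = (r)*(r^2 - 6*r + 8) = r*(r - 4)*(r - 2)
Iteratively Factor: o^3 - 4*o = (o)*(o^2 - 4) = o*(o + 2)*(o - 2)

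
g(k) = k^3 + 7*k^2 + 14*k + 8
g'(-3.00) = -1.00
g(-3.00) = 2.00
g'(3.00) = 83.00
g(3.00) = 140.00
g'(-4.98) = 18.68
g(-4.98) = -11.62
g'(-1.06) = 2.53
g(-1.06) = -0.17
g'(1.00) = 31.00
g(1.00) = 30.00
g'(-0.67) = 5.97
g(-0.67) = 1.46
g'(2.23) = 60.14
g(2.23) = 85.12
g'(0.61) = 23.66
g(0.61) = 19.37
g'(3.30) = 92.87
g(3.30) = 166.37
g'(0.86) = 28.26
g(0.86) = 25.85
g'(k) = 3*k^2 + 14*k + 14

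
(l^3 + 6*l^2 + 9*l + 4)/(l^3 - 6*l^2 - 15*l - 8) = (l + 4)/(l - 8)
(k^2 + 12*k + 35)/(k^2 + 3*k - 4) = (k^2 + 12*k + 35)/(k^2 + 3*k - 4)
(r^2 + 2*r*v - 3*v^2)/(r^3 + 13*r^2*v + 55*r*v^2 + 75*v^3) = (r - v)/(r^2 + 10*r*v + 25*v^2)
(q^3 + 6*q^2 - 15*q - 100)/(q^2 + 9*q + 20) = (q^2 + q - 20)/(q + 4)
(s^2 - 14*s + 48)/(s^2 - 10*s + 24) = (s - 8)/(s - 4)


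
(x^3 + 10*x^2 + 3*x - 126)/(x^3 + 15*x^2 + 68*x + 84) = (x - 3)/(x + 2)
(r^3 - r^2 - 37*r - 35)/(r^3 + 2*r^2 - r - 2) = (r^2 - 2*r - 35)/(r^2 + r - 2)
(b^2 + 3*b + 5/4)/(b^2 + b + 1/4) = (2*b + 5)/(2*b + 1)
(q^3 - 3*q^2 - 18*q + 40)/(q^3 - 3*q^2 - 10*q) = (q^2 + 2*q - 8)/(q*(q + 2))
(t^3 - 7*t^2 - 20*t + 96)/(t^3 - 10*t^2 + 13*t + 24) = (t + 4)/(t + 1)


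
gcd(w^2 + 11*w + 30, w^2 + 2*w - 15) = w + 5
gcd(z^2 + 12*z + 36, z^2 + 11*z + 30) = z + 6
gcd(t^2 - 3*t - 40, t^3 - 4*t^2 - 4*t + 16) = 1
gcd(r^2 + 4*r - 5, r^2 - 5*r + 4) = r - 1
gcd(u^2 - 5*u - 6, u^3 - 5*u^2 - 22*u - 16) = u + 1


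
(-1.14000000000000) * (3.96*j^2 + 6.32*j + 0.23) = -4.5144*j^2 - 7.2048*j - 0.2622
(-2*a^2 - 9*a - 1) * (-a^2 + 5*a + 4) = 2*a^4 - a^3 - 52*a^2 - 41*a - 4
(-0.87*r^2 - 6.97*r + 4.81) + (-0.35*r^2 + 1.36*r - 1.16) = -1.22*r^2 - 5.61*r + 3.65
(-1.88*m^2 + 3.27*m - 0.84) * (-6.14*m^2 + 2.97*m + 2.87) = 11.5432*m^4 - 25.6614*m^3 + 9.4739*m^2 + 6.8901*m - 2.4108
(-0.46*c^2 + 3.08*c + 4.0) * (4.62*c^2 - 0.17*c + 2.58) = -2.1252*c^4 + 14.3078*c^3 + 16.7696*c^2 + 7.2664*c + 10.32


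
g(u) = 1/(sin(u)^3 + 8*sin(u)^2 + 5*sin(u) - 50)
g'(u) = (-3*sin(u)^2*cos(u) - 16*sin(u)*cos(u) - 5*cos(u))/(sin(u)^3 + 8*sin(u)^2 + 5*sin(u) - 50)^2 = -(3*sin(u) + 1)*cos(u)/((sin(u) - 2)^2*(sin(u) + 5)^3)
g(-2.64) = -0.02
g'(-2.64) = -0.00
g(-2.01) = -0.02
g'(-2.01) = -0.00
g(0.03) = -0.02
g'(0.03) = -0.00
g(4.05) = -0.02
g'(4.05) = -0.00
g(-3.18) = -0.02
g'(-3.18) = 0.00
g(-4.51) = -0.03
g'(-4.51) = 0.00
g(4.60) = -0.02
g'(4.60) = -0.00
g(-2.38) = -0.02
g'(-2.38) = -0.00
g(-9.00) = -0.02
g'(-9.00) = 0.00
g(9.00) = -0.02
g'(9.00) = 0.01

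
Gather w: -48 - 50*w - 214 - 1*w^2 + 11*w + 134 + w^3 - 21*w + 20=w^3 - w^2 - 60*w - 108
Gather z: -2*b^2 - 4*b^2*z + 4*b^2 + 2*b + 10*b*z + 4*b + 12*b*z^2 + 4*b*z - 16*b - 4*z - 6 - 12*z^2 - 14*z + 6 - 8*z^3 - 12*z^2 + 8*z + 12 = 2*b^2 - 10*b - 8*z^3 + z^2*(12*b - 24) + z*(-4*b^2 + 14*b - 10) + 12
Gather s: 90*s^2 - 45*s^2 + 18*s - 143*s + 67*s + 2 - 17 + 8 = 45*s^2 - 58*s - 7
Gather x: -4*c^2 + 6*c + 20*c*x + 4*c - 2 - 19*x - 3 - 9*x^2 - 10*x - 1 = -4*c^2 + 10*c - 9*x^2 + x*(20*c - 29) - 6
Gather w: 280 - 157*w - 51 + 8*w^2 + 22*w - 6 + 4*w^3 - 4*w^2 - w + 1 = 4*w^3 + 4*w^2 - 136*w + 224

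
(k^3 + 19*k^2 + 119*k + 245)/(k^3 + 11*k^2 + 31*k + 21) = (k^2 + 12*k + 35)/(k^2 + 4*k + 3)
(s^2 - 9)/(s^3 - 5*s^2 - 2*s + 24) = (s + 3)/(s^2 - 2*s - 8)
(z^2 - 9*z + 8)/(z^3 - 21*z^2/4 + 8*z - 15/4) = 4*(z - 8)/(4*z^2 - 17*z + 15)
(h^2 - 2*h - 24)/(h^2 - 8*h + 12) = (h + 4)/(h - 2)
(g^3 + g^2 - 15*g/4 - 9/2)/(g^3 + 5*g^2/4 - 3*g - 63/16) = 4*(g - 2)/(4*g - 7)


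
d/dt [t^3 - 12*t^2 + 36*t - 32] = 3*t^2 - 24*t + 36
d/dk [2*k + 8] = 2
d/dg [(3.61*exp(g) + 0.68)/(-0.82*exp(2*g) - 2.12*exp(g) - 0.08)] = (2.9602*exp(2*g) + 1.1152*exp(g) + 1.1528)*exp(g)/(0.6724*exp(4*g) + 3.4768*exp(3*g) + 4.6256*exp(2*g) + 0.3392*exp(g) + 0.0064)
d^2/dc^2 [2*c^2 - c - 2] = 4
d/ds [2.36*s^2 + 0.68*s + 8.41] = 4.72*s + 0.68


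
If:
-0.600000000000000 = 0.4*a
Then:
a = -1.50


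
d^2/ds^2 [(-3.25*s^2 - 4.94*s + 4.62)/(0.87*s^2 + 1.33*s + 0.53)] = (0.0429780000000193*s^3 + 29.972718*s^2 + 45.741816*s + 17.222634)/(0.658503*s^6 + 3.020031*s^5 + 5.8203*s^4 + 6.032215*s^3 + 3.5457*s^2 + 1.120791*s + 0.148877)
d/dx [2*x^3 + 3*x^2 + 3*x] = 6*x^2 + 6*x + 3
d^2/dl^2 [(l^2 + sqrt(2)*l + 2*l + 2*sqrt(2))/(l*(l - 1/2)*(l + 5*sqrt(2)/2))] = 8*(8*l^6 + 24*sqrt(2)*l^5 + 48*l^5 + 96*l^4 + 234*sqrt(2)*l^4 + 13*sqrt(2)*l^3 + 874*l^3 - 360*l^2 + 612*sqrt(2)*l^2 - 300*sqrt(2)*l + 60*l + 50*sqrt(2))/(l^3*(32*l^6 - 48*l^5 + 240*sqrt(2)*l^5 - 360*sqrt(2)*l^4 + 1224*l^4 - 1804*l^3 + 1180*sqrt(2)*l^3 - 1530*sqrt(2)*l^2 + 900*l^2 - 150*l + 750*sqrt(2)*l - 125*sqrt(2)))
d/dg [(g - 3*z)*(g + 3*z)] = 2*g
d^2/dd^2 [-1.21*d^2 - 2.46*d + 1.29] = -2.42000000000000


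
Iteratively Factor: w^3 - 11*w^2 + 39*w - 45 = (w - 5)*(w^2 - 6*w + 9) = (w - 5)*(w - 3)*(w - 3)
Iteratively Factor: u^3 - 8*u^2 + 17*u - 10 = (u - 2)*(u^2 - 6*u + 5) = (u - 2)*(u - 1)*(u - 5)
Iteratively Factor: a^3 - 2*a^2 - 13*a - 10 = (a + 2)*(a^2 - 4*a - 5) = (a + 1)*(a + 2)*(a - 5)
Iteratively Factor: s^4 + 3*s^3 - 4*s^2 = (s)*(s^3 + 3*s^2 - 4*s) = s*(s - 1)*(s^2 + 4*s) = s^2*(s - 1)*(s + 4)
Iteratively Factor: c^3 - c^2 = (c)*(c^2 - c) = c*(c - 1)*(c)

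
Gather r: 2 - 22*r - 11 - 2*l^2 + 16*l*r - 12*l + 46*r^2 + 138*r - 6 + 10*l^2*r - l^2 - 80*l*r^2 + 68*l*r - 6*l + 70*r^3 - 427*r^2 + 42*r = -3*l^2 - 18*l + 70*r^3 + r^2*(-80*l - 381) + r*(10*l^2 + 84*l + 158) - 15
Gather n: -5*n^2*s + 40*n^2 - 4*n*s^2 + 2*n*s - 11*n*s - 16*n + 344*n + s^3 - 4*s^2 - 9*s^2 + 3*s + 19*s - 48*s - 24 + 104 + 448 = n^2*(40 - 5*s) + n*(-4*s^2 - 9*s + 328) + s^3 - 13*s^2 - 26*s + 528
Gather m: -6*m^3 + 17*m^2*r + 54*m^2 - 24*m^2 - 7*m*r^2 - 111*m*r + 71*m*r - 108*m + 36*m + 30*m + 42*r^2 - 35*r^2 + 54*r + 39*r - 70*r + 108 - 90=-6*m^3 + m^2*(17*r + 30) + m*(-7*r^2 - 40*r - 42) + 7*r^2 + 23*r + 18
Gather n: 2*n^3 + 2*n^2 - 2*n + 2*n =2*n^3 + 2*n^2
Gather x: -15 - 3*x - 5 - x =-4*x - 20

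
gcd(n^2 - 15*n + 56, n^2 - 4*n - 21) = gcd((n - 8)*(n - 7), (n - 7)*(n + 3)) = n - 7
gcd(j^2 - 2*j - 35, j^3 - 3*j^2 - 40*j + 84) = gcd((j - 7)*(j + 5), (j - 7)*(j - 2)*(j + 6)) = j - 7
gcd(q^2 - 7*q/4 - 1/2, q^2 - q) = 1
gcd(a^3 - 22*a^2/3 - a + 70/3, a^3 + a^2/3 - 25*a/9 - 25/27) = a + 5/3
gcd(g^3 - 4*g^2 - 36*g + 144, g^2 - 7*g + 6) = g - 6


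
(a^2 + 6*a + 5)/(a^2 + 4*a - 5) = (a + 1)/(a - 1)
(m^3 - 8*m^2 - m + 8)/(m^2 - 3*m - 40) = (m^2 - 1)/(m + 5)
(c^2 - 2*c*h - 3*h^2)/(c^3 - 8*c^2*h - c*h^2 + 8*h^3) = (c - 3*h)/(c^2 - 9*c*h + 8*h^2)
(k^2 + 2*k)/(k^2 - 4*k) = (k + 2)/(k - 4)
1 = 1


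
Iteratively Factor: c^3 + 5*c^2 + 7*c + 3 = (c + 3)*(c^2 + 2*c + 1) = (c + 1)*(c + 3)*(c + 1)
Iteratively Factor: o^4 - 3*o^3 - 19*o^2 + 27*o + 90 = (o - 5)*(o^3 + 2*o^2 - 9*o - 18) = (o - 5)*(o + 3)*(o^2 - o - 6) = (o - 5)*(o - 3)*(o + 3)*(o + 2)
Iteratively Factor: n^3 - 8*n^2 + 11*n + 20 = (n + 1)*(n^2 - 9*n + 20) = (n - 5)*(n + 1)*(n - 4)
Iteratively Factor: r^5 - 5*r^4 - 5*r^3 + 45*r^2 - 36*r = (r - 4)*(r^4 - r^3 - 9*r^2 + 9*r) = r*(r - 4)*(r^3 - r^2 - 9*r + 9) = r*(r - 4)*(r - 1)*(r^2 - 9) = r*(r - 4)*(r - 1)*(r + 3)*(r - 3)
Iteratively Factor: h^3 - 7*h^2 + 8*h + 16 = (h - 4)*(h^2 - 3*h - 4) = (h - 4)*(h + 1)*(h - 4)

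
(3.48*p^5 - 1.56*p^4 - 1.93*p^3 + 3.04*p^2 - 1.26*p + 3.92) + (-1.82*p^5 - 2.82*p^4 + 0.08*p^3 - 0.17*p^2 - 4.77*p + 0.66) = 1.66*p^5 - 4.38*p^4 - 1.85*p^3 + 2.87*p^2 - 6.03*p + 4.58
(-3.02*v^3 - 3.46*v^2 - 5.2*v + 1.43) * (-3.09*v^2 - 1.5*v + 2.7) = 9.3318*v^5 + 15.2214*v^4 + 13.104*v^3 - 5.9607*v^2 - 16.185*v + 3.861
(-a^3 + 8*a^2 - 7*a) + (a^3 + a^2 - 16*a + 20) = 9*a^2 - 23*a + 20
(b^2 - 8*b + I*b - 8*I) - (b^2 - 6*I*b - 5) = -8*b + 7*I*b + 5 - 8*I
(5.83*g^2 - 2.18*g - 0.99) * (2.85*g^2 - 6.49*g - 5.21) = 16.6155*g^4 - 44.0497*g^3 - 19.0476*g^2 + 17.7829*g + 5.1579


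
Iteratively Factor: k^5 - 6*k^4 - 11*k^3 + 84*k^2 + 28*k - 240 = (k + 3)*(k^4 - 9*k^3 + 16*k^2 + 36*k - 80) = (k - 4)*(k + 3)*(k^3 - 5*k^2 - 4*k + 20) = (k - 4)*(k + 2)*(k + 3)*(k^2 - 7*k + 10) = (k - 4)*(k - 2)*(k + 2)*(k + 3)*(k - 5)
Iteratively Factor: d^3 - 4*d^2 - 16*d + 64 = (d - 4)*(d^2 - 16) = (d - 4)^2*(d + 4)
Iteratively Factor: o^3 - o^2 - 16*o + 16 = (o - 4)*(o^2 + 3*o - 4) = (o - 4)*(o - 1)*(o + 4)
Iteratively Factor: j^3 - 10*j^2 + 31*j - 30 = (j - 5)*(j^2 - 5*j + 6) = (j - 5)*(j - 2)*(j - 3)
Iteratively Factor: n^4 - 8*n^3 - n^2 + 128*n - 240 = (n - 5)*(n^3 - 3*n^2 - 16*n + 48) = (n - 5)*(n + 4)*(n^2 - 7*n + 12) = (n - 5)*(n - 3)*(n + 4)*(n - 4)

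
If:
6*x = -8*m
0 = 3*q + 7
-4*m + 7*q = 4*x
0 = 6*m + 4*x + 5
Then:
No Solution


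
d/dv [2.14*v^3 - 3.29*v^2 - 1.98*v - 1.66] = 6.42*v^2 - 6.58*v - 1.98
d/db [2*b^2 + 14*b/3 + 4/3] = 4*b + 14/3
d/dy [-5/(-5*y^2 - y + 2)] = 5*(-10*y - 1)/(5*y^2 + y - 2)^2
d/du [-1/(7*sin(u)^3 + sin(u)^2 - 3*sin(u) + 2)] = (21*sin(u)^2 + 2*sin(u) - 3)*cos(u)/(7*sin(u)^3 + sin(u)^2 - 3*sin(u) + 2)^2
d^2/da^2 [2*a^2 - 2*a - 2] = 4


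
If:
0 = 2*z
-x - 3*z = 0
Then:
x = 0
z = 0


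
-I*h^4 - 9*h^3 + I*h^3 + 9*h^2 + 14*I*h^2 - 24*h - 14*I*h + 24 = (h - 6*I)*(h - 4*I)*(h + I)*(-I*h + I)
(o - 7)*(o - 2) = o^2 - 9*o + 14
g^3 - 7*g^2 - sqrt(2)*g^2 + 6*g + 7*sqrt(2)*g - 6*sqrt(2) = (g - 6)*(g - 1)*(g - sqrt(2))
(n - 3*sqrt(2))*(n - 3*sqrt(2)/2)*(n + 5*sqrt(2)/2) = n^3 - 2*sqrt(2)*n^2 - 27*n/2 + 45*sqrt(2)/2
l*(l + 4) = l^2 + 4*l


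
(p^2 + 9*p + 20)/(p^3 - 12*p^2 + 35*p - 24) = (p^2 + 9*p + 20)/(p^3 - 12*p^2 + 35*p - 24)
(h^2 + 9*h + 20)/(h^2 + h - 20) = (h + 4)/(h - 4)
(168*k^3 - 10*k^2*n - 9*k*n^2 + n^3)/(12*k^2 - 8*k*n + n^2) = (28*k^2 + 3*k*n - n^2)/(2*k - n)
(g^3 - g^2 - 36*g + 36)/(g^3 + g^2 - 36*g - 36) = (g - 1)/(g + 1)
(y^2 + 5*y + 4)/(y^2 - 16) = (y + 1)/(y - 4)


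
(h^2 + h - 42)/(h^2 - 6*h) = (h + 7)/h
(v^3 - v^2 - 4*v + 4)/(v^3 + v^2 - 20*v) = (v^3 - v^2 - 4*v + 4)/(v*(v^2 + v - 20))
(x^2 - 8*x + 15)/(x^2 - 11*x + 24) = (x - 5)/(x - 8)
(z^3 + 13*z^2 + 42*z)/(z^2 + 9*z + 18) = z*(z + 7)/(z + 3)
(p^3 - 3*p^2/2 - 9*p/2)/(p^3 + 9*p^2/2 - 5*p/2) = (2*p^2 - 3*p - 9)/(2*p^2 + 9*p - 5)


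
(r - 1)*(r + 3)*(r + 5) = r^3 + 7*r^2 + 7*r - 15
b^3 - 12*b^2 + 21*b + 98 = (b - 7)^2*(b + 2)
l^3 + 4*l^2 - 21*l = l*(l - 3)*(l + 7)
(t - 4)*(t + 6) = t^2 + 2*t - 24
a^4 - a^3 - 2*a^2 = a^2*(a - 2)*(a + 1)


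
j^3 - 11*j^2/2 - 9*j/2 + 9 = (j - 6)*(j - 1)*(j + 3/2)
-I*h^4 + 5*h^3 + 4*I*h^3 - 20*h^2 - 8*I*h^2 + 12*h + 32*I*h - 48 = (h - 4)*(h - 2*I)*(h + 6*I)*(-I*h + 1)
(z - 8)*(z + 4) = z^2 - 4*z - 32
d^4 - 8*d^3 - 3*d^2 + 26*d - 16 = (d - 8)*(d - 1)^2*(d + 2)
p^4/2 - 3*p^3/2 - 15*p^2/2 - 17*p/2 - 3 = (p/2 + 1/2)*(p - 6)*(p + 1)^2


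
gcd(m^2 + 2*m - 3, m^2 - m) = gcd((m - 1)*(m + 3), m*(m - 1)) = m - 1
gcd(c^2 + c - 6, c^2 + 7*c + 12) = c + 3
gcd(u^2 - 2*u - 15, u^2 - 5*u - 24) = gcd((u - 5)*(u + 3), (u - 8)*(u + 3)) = u + 3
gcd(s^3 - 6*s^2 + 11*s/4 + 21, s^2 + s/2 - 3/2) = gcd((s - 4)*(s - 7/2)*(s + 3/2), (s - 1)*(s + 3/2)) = s + 3/2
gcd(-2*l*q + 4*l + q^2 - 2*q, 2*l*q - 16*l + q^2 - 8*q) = 1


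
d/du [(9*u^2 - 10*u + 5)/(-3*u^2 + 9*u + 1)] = (51*u^2 + 48*u - 55)/(9*u^4 - 54*u^3 + 75*u^2 + 18*u + 1)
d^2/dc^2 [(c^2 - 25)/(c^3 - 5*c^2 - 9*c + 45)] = 2*(c^3 + 15*c^2 + 27*c + 45)/(c^6 - 27*c^4 + 243*c^2 - 729)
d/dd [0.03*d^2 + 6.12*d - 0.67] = 0.06*d + 6.12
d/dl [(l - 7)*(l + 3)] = 2*l - 4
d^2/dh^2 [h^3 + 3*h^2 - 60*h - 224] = 6*h + 6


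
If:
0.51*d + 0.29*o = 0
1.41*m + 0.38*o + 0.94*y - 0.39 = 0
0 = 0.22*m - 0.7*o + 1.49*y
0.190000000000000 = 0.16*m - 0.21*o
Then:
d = 0.26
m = 0.60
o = -0.45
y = -0.30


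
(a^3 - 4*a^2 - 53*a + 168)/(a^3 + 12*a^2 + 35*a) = (a^2 - 11*a + 24)/(a*(a + 5))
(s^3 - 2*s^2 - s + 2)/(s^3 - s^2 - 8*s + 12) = (s^2 - 1)/(s^2 + s - 6)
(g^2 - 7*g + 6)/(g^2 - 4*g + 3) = (g - 6)/(g - 3)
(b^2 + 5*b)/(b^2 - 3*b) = (b + 5)/(b - 3)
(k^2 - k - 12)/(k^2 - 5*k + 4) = (k + 3)/(k - 1)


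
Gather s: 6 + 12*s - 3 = 12*s + 3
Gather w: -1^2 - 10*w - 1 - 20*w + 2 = -30*w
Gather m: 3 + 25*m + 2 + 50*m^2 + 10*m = 50*m^2 + 35*m + 5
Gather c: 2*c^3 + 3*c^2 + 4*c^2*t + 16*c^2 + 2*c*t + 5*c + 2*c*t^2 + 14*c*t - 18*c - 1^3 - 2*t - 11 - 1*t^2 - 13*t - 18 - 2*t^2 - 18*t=2*c^3 + c^2*(4*t + 19) + c*(2*t^2 + 16*t - 13) - 3*t^2 - 33*t - 30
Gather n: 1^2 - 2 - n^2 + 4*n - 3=-n^2 + 4*n - 4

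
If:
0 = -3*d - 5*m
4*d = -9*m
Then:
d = 0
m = 0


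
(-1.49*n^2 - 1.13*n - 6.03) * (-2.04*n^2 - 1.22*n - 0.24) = 3.0396*n^4 + 4.123*n^3 + 14.0374*n^2 + 7.6278*n + 1.4472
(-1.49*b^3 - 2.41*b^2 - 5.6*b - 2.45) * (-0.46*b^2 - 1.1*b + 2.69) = 0.6854*b^5 + 2.7476*b^4 + 1.2189*b^3 + 0.8041*b^2 - 12.369*b - 6.5905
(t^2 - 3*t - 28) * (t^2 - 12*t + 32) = t^4 - 15*t^3 + 40*t^2 + 240*t - 896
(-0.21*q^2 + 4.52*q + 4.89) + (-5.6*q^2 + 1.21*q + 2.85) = -5.81*q^2 + 5.73*q + 7.74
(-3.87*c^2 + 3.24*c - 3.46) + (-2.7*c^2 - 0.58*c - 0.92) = -6.57*c^2 + 2.66*c - 4.38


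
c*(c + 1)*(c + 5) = c^3 + 6*c^2 + 5*c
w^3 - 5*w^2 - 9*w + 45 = (w - 5)*(w - 3)*(w + 3)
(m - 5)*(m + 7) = m^2 + 2*m - 35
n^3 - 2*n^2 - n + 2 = (n - 2)*(n - 1)*(n + 1)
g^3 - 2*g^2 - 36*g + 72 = (g - 6)*(g - 2)*(g + 6)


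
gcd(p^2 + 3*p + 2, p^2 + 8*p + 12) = p + 2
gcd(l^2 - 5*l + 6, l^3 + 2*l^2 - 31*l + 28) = 1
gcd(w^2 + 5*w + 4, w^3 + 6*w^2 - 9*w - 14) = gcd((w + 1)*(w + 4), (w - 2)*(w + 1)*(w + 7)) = w + 1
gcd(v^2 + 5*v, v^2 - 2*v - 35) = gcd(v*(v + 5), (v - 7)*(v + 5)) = v + 5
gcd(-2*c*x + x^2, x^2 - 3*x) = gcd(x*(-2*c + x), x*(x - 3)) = x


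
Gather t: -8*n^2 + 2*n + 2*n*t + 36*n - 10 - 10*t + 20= -8*n^2 + 38*n + t*(2*n - 10) + 10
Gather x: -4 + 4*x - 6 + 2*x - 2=6*x - 12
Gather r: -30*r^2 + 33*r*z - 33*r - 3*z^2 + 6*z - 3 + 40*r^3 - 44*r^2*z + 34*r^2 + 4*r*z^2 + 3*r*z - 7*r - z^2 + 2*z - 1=40*r^3 + r^2*(4 - 44*z) + r*(4*z^2 + 36*z - 40) - 4*z^2 + 8*z - 4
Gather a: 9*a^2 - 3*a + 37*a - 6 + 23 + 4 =9*a^2 + 34*a + 21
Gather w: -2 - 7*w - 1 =-7*w - 3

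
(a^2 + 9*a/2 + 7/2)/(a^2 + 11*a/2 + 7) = (a + 1)/(a + 2)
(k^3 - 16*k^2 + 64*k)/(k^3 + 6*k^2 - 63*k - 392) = k*(k - 8)/(k^2 + 14*k + 49)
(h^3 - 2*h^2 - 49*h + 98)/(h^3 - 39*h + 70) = (h - 7)/(h - 5)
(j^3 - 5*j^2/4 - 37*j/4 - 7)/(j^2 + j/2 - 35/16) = 4*(j^2 - 3*j - 4)/(4*j - 5)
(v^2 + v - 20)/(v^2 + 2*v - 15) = (v - 4)/(v - 3)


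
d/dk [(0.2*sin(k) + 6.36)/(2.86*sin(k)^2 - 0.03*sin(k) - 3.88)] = (-36.3792*sin(k) + 0.286*cos(2*k) - 0.8712)*cos(k)/(-2.86*sin(k)^2 + 0.03*sin(k) + 3.88)^2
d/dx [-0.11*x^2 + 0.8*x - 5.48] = 0.8 - 0.22*x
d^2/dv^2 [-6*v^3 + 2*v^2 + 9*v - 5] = 4 - 36*v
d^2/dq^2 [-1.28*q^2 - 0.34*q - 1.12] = -2.56000000000000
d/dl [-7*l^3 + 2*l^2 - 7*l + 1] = -21*l^2 + 4*l - 7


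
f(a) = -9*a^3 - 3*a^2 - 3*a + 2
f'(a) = -27*a^2 - 6*a - 3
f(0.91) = -10.00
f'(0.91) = -30.82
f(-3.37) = 322.49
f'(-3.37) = -289.42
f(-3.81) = 467.64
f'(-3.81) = -372.07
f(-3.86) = 486.49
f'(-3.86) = -382.13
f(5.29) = -1430.15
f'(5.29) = -790.31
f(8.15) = -5093.81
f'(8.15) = -1845.31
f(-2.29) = 101.22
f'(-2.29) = -130.85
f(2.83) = -234.50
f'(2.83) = -236.22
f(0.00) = 2.00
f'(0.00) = -3.00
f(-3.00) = 227.00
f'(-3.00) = -228.00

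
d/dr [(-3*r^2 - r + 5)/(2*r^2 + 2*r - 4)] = (-r^2 + r - 3/2)/(r^4 + 2*r^3 - 3*r^2 - 4*r + 4)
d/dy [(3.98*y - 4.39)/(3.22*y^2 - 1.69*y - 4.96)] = (-12.8156*y^2 + 28.2716*y - 27.1599)/(10.3684*y^4 - 10.8836*y^3 - 29.0863*y^2 + 16.7648*y + 24.6016)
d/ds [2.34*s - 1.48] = 2.34000000000000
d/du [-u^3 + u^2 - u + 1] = -3*u^2 + 2*u - 1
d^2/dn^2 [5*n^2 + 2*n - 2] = 10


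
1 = 1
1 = 1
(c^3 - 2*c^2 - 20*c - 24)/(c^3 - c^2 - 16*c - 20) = (c - 6)/(c - 5)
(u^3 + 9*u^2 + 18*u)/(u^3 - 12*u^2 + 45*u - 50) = u*(u^2 + 9*u + 18)/(u^3 - 12*u^2 + 45*u - 50)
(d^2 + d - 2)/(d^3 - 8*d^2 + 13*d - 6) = (d + 2)/(d^2 - 7*d + 6)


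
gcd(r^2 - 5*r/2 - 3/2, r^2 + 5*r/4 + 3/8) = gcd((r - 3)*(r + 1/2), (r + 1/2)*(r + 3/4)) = r + 1/2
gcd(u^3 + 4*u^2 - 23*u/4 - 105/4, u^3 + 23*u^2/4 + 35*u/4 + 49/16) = u + 7/2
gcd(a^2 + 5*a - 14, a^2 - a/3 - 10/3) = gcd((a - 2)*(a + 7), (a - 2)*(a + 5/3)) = a - 2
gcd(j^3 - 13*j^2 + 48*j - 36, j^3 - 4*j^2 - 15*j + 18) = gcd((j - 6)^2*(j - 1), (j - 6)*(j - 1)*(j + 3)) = j^2 - 7*j + 6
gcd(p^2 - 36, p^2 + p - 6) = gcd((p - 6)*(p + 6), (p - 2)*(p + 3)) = 1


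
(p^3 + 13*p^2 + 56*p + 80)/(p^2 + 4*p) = p + 9 + 20/p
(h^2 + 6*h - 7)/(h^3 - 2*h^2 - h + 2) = (h + 7)/(h^2 - h - 2)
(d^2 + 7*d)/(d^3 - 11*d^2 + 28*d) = (d + 7)/(d^2 - 11*d + 28)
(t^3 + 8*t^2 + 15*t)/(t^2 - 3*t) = (t^2 + 8*t + 15)/(t - 3)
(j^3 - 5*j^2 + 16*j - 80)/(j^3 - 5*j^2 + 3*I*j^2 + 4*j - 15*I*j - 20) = (j - 4*I)/(j - I)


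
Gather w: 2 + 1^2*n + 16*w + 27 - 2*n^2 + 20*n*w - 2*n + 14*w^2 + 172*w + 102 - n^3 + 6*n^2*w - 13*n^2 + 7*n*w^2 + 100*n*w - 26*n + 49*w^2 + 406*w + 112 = -n^3 - 15*n^2 - 27*n + w^2*(7*n + 63) + w*(6*n^2 + 120*n + 594) + 243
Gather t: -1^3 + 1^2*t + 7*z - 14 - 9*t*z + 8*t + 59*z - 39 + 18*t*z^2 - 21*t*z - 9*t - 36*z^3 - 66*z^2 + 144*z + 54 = t*(18*z^2 - 30*z) - 36*z^3 - 66*z^2 + 210*z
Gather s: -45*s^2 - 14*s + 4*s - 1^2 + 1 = -45*s^2 - 10*s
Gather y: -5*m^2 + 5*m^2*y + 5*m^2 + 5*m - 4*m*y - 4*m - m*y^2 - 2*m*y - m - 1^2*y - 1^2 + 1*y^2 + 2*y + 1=y^2*(1 - m) + y*(5*m^2 - 6*m + 1)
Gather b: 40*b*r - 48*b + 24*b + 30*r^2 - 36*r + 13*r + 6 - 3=b*(40*r - 24) + 30*r^2 - 23*r + 3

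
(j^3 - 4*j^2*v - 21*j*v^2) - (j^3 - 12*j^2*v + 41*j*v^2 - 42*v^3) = 8*j^2*v - 62*j*v^2 + 42*v^3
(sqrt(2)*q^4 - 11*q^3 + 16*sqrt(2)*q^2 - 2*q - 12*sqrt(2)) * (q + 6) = sqrt(2)*q^5 - 11*q^4 + 6*sqrt(2)*q^4 - 66*q^3 + 16*sqrt(2)*q^3 - 2*q^2 + 96*sqrt(2)*q^2 - 12*sqrt(2)*q - 12*q - 72*sqrt(2)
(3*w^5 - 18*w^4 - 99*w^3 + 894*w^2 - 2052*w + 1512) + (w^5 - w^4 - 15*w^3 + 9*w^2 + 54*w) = 4*w^5 - 19*w^4 - 114*w^3 + 903*w^2 - 1998*w + 1512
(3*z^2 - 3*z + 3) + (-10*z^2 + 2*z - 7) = -7*z^2 - z - 4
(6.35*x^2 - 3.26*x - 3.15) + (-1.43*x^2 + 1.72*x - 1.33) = 4.92*x^2 - 1.54*x - 4.48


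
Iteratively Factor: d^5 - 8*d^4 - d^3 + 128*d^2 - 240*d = (d)*(d^4 - 8*d^3 - d^2 + 128*d - 240) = d*(d - 4)*(d^3 - 4*d^2 - 17*d + 60) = d*(d - 5)*(d - 4)*(d^2 + d - 12) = d*(d - 5)*(d - 4)*(d - 3)*(d + 4)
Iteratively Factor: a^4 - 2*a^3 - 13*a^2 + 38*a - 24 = (a - 1)*(a^3 - a^2 - 14*a + 24) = (a - 1)*(a + 4)*(a^2 - 5*a + 6) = (a - 3)*(a - 1)*(a + 4)*(a - 2)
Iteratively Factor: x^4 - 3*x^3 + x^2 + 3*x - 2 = (x - 1)*(x^3 - 2*x^2 - x + 2) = (x - 2)*(x - 1)*(x^2 - 1) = (x - 2)*(x - 1)*(x + 1)*(x - 1)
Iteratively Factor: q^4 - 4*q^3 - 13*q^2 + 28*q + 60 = (q - 3)*(q^3 - q^2 - 16*q - 20) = (q - 3)*(q + 2)*(q^2 - 3*q - 10) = (q - 5)*(q - 3)*(q + 2)*(q + 2)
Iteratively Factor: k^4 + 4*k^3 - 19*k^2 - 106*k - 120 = (k + 2)*(k^3 + 2*k^2 - 23*k - 60) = (k + 2)*(k + 3)*(k^2 - k - 20) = (k - 5)*(k + 2)*(k + 3)*(k + 4)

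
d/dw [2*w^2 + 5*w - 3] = 4*w + 5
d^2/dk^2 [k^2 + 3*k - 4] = 2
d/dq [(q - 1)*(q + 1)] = 2*q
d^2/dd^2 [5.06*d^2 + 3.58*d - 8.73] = 10.1200000000000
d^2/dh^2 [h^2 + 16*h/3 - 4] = 2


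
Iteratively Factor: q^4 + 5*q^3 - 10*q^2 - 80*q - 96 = (q + 2)*(q^3 + 3*q^2 - 16*q - 48) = (q - 4)*(q + 2)*(q^2 + 7*q + 12) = (q - 4)*(q + 2)*(q + 3)*(q + 4)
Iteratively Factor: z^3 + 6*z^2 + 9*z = (z + 3)*(z^2 + 3*z) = z*(z + 3)*(z + 3)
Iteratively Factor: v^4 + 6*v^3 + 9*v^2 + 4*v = (v + 1)*(v^3 + 5*v^2 + 4*v) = v*(v + 1)*(v^2 + 5*v + 4) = v*(v + 1)*(v + 4)*(v + 1)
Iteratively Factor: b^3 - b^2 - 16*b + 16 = (b - 1)*(b^2 - 16) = (b - 1)*(b + 4)*(b - 4)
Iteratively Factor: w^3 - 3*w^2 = (w)*(w^2 - 3*w) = w^2*(w - 3)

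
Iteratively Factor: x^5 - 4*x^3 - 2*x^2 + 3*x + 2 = (x + 1)*(x^4 - x^3 - 3*x^2 + x + 2) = (x - 2)*(x + 1)*(x^3 + x^2 - x - 1) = (x - 2)*(x + 1)^2*(x^2 - 1) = (x - 2)*(x + 1)^3*(x - 1)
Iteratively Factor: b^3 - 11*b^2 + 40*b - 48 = (b - 4)*(b^2 - 7*b + 12) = (b - 4)^2*(b - 3)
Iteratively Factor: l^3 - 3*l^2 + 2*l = (l - 2)*(l^2 - l) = l*(l - 2)*(l - 1)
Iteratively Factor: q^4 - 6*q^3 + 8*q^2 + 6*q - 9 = (q - 3)*(q^3 - 3*q^2 - q + 3) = (q - 3)^2*(q^2 - 1) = (q - 3)^2*(q + 1)*(q - 1)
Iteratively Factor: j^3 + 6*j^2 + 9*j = (j)*(j^2 + 6*j + 9) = j*(j + 3)*(j + 3)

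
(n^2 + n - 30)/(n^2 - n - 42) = (n - 5)/(n - 7)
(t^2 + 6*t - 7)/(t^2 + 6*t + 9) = (t^2 + 6*t - 7)/(t^2 + 6*t + 9)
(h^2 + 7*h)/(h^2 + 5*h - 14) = h/(h - 2)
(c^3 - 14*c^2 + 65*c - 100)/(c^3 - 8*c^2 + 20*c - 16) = (c^2 - 10*c + 25)/(c^2 - 4*c + 4)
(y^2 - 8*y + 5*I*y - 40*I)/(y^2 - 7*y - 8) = (y + 5*I)/(y + 1)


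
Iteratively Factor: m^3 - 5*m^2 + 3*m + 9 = (m - 3)*(m^2 - 2*m - 3) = (m - 3)^2*(m + 1)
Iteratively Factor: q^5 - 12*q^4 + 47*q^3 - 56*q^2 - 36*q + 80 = (q + 1)*(q^4 - 13*q^3 + 60*q^2 - 116*q + 80) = (q - 4)*(q + 1)*(q^3 - 9*q^2 + 24*q - 20) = (q - 4)*(q - 2)*(q + 1)*(q^2 - 7*q + 10) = (q - 5)*(q - 4)*(q - 2)*(q + 1)*(q - 2)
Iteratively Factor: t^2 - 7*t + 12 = (t - 3)*(t - 4)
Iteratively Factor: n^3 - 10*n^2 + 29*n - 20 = (n - 4)*(n^2 - 6*n + 5) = (n - 4)*(n - 1)*(n - 5)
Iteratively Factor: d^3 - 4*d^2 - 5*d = (d - 5)*(d^2 + d) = d*(d - 5)*(d + 1)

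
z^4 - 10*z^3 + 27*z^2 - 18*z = z*(z - 6)*(z - 3)*(z - 1)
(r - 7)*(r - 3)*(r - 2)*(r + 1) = r^4 - 11*r^3 + 29*r^2 - r - 42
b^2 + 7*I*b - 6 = (b + I)*(b + 6*I)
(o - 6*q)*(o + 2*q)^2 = o^3 - 2*o^2*q - 20*o*q^2 - 24*q^3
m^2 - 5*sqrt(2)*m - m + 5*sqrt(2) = (m - 1)*(m - 5*sqrt(2))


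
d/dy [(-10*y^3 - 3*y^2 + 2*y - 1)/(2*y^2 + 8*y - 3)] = 2*(-10*y^4 - 80*y^3 + 31*y^2 + 11*y + 1)/(4*y^4 + 32*y^3 + 52*y^2 - 48*y + 9)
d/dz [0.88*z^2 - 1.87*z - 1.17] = 1.76*z - 1.87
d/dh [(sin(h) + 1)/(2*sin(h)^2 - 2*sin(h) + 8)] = (-2*sin(h) + cos(h)^2 + 4)*cos(h)/(2*(sin(h)^2 - sin(h) + 4)^2)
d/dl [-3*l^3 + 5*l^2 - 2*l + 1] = -9*l^2 + 10*l - 2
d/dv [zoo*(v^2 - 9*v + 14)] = zoo*(v + 1)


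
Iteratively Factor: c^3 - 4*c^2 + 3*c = (c)*(c^2 - 4*c + 3) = c*(c - 3)*(c - 1)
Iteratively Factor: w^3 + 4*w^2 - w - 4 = (w - 1)*(w^2 + 5*w + 4) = (w - 1)*(w + 4)*(w + 1)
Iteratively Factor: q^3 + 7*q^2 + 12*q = (q)*(q^2 + 7*q + 12) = q*(q + 3)*(q + 4)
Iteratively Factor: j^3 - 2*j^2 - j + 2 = (j + 1)*(j^2 - 3*j + 2) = (j - 1)*(j + 1)*(j - 2)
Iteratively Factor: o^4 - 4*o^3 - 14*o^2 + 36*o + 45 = (o - 5)*(o^3 + o^2 - 9*o - 9) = (o - 5)*(o + 3)*(o^2 - 2*o - 3) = (o - 5)*(o - 3)*(o + 3)*(o + 1)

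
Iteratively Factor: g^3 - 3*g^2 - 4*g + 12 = (g - 3)*(g^2 - 4) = (g - 3)*(g - 2)*(g + 2)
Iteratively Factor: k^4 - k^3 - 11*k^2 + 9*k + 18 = (k + 3)*(k^3 - 4*k^2 + k + 6) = (k - 2)*(k + 3)*(k^2 - 2*k - 3) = (k - 3)*(k - 2)*(k + 3)*(k + 1)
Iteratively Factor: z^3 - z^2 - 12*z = (z - 4)*(z^2 + 3*z) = (z - 4)*(z + 3)*(z)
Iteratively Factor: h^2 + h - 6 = (h - 2)*(h + 3)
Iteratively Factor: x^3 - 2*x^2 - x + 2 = (x - 2)*(x^2 - 1) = (x - 2)*(x + 1)*(x - 1)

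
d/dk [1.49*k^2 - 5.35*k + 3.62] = 2.98*k - 5.35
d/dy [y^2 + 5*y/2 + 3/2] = 2*y + 5/2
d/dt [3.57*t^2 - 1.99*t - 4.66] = 7.14*t - 1.99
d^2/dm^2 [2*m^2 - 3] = 4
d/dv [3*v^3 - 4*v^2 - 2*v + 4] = 9*v^2 - 8*v - 2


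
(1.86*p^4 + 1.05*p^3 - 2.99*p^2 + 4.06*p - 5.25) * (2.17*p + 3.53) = 4.0362*p^5 + 8.8443*p^4 - 2.7818*p^3 - 1.7445*p^2 + 2.9393*p - 18.5325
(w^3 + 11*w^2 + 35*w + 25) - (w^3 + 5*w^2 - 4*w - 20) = 6*w^2 + 39*w + 45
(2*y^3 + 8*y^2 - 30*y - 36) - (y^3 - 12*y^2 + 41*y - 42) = y^3 + 20*y^2 - 71*y + 6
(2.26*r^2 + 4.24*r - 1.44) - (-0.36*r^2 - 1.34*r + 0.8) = 2.62*r^2 + 5.58*r - 2.24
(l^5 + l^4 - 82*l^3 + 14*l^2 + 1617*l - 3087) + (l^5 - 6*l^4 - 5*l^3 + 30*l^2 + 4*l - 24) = 2*l^5 - 5*l^4 - 87*l^3 + 44*l^2 + 1621*l - 3111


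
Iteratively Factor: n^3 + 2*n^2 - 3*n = (n - 1)*(n^2 + 3*n) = n*(n - 1)*(n + 3)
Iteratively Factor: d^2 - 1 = (d - 1)*(d + 1)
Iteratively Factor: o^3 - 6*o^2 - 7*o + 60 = (o + 3)*(o^2 - 9*o + 20) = (o - 4)*(o + 3)*(o - 5)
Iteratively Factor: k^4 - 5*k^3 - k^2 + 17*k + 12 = (k - 4)*(k^3 - k^2 - 5*k - 3) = (k - 4)*(k - 3)*(k^2 + 2*k + 1) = (k - 4)*(k - 3)*(k + 1)*(k + 1)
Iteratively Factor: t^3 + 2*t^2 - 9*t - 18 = (t + 3)*(t^2 - t - 6) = (t + 2)*(t + 3)*(t - 3)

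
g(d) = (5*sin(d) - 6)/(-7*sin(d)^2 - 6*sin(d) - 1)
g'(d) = (14*sin(d)*cos(d) + 6*cos(d))*(5*sin(d) - 6)/(-7*sin(d)^2 - 6*sin(d) - 1)^2 + 5*cos(d)/(-7*sin(d)^2 - 6*sin(d) - 1) = (35*sin(d)^2 - 84*sin(d) - 41)*cos(d)/(7*sin(d)^2 + 6*sin(d) + 1)^2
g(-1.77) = 5.91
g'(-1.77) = -4.36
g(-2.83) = -41.50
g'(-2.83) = 345.40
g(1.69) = 0.07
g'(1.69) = 0.06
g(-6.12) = 2.40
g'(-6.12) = -11.37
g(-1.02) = 10.58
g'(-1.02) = 31.15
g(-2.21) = 14.44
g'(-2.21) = -60.74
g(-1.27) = 6.51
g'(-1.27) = 7.70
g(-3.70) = 0.55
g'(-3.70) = 1.70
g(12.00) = -42.55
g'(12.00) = 286.72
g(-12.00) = 0.53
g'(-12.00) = -1.65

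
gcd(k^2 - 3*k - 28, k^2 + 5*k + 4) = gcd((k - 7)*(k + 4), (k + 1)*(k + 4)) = k + 4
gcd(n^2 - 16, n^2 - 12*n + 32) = n - 4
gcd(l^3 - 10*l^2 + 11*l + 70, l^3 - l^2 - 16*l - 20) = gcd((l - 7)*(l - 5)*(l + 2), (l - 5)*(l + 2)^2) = l^2 - 3*l - 10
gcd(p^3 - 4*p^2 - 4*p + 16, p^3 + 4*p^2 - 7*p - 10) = p - 2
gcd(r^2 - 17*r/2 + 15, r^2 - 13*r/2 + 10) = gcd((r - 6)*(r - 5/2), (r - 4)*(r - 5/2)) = r - 5/2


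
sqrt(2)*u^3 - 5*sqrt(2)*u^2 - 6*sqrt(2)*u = u*(u - 6)*(sqrt(2)*u + sqrt(2))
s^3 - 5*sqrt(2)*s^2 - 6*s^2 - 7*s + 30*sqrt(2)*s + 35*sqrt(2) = (s - 7)*(s + 1)*(s - 5*sqrt(2))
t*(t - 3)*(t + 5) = t^3 + 2*t^2 - 15*t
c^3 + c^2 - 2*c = c*(c - 1)*(c + 2)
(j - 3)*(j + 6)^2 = j^3 + 9*j^2 - 108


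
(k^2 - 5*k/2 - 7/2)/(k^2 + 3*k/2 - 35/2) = (k + 1)/(k + 5)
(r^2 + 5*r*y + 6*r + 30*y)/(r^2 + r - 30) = (r + 5*y)/(r - 5)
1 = 1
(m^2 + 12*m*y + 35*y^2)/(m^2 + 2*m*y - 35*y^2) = (-m - 5*y)/(-m + 5*y)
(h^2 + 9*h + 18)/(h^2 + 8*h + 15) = (h + 6)/(h + 5)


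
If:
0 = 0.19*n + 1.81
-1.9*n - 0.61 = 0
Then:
No Solution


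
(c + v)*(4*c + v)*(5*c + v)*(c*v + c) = 20*c^4*v + 20*c^4 + 29*c^3*v^2 + 29*c^3*v + 10*c^2*v^3 + 10*c^2*v^2 + c*v^4 + c*v^3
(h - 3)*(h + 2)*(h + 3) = h^3 + 2*h^2 - 9*h - 18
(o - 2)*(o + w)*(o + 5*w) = o^3 + 6*o^2*w - 2*o^2 + 5*o*w^2 - 12*o*w - 10*w^2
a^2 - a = a*(a - 1)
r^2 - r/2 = r*(r - 1/2)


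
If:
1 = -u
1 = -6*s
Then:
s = -1/6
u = -1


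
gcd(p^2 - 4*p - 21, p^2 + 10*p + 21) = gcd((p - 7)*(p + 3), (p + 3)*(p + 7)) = p + 3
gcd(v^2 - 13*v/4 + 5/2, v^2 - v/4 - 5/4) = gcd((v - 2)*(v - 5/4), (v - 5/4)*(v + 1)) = v - 5/4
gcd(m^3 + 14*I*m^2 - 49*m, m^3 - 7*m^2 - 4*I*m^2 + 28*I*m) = m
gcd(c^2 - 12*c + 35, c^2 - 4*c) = 1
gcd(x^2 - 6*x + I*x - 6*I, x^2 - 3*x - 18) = x - 6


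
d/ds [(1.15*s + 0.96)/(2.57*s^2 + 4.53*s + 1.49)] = (2.9555*s^2 + 5.2095*s - (1.15*s + 0.96)*(5.14*s + 4.53) + 1.7135)/(2.57*s^2 + 4.53*s + 1.49)^2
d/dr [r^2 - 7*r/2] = 2*r - 7/2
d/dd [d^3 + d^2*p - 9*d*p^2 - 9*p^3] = 3*d^2 + 2*d*p - 9*p^2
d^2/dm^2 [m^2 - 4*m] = 2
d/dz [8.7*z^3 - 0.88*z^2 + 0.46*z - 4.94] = 26.1*z^2 - 1.76*z + 0.46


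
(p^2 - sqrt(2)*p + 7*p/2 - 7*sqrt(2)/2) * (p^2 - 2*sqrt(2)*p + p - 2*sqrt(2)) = p^4 - 3*sqrt(2)*p^3 + 9*p^3/2 - 27*sqrt(2)*p^2/2 + 15*p^2/2 - 21*sqrt(2)*p/2 + 18*p + 14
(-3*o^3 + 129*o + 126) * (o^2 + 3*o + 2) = -3*o^5 - 9*o^4 + 123*o^3 + 513*o^2 + 636*o + 252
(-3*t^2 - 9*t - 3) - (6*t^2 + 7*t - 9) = -9*t^2 - 16*t + 6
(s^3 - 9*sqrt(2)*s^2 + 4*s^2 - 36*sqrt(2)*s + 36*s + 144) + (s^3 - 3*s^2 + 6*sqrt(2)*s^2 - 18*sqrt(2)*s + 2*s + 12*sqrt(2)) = 2*s^3 - 3*sqrt(2)*s^2 + s^2 - 54*sqrt(2)*s + 38*s + 12*sqrt(2) + 144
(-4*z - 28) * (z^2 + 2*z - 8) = -4*z^3 - 36*z^2 - 24*z + 224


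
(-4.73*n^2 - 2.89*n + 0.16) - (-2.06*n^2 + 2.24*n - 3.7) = -2.67*n^2 - 5.13*n + 3.86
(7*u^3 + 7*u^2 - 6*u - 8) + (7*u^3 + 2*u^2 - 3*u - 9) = 14*u^3 + 9*u^2 - 9*u - 17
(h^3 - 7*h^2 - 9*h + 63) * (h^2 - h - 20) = h^5 - 8*h^4 - 22*h^3 + 212*h^2 + 117*h - 1260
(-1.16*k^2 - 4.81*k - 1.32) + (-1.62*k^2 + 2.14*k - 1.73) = -2.78*k^2 - 2.67*k - 3.05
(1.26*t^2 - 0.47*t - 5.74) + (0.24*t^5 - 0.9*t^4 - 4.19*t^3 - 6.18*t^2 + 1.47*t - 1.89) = 0.24*t^5 - 0.9*t^4 - 4.19*t^3 - 4.92*t^2 + 1.0*t - 7.63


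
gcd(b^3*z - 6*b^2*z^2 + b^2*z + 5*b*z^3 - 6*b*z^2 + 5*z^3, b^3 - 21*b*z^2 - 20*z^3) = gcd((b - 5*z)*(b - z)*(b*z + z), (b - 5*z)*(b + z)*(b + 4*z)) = -b + 5*z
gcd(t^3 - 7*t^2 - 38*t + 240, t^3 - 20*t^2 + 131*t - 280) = t^2 - 13*t + 40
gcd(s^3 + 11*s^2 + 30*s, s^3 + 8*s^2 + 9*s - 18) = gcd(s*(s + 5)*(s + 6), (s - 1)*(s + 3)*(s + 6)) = s + 6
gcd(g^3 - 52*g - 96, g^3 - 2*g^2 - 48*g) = g^2 - 2*g - 48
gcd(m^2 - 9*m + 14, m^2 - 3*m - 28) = m - 7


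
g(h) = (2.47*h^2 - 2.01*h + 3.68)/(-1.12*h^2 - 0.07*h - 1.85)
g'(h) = (2.24*h + 0.07)*(2.47*h^2 - 2.01*h + 3.68)/(-1.12*h^2 - 0.07*h - 1.85)^2 + (4.94*h - 2.01)/(-1.12*h^2 - 0.07*h - 1.85) = (-2.4241*h^2 - 0.895799999999999*h + 3.9761)/(1.2544*h^4 + 0.1568*h^3 + 4.1489*h^2 + 0.259*h + 3.4225)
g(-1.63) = -2.87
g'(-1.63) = -0.05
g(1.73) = -1.43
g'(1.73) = -0.17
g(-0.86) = -2.76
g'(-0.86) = 0.43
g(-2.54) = -2.78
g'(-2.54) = -0.12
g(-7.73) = -2.44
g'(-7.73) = -0.03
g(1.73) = -1.43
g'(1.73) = -0.17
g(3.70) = -1.72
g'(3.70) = -0.11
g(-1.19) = -2.85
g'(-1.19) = 0.14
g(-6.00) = -2.51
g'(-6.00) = -0.04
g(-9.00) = -2.41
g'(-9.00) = -0.02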